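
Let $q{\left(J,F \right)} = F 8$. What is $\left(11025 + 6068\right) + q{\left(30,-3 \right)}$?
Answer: $17069$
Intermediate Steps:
$q{\left(J,F \right)} = 8 F$
$\left(11025 + 6068\right) + q{\left(30,-3 \right)} = \left(11025 + 6068\right) + 8 \left(-3\right) = 17093 - 24 = 17069$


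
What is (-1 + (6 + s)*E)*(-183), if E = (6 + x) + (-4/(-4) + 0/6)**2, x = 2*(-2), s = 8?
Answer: -7503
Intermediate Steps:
x = -4
E = 3 (E = (6 - 4) + (-4/(-4) + 0/6)**2 = 2 + (-4*(-1/4) + 0*(1/6))**2 = 2 + (1 + 0)**2 = 2 + 1**2 = 2 + 1 = 3)
(-1 + (6 + s)*E)*(-183) = (-1 + (6 + 8)*3)*(-183) = (-1 + 14*3)*(-183) = (-1 + 42)*(-183) = 41*(-183) = -7503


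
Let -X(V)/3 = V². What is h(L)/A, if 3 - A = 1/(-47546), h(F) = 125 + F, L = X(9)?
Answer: -5610428/142639 ≈ -39.333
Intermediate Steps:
X(V) = -3*V²
L = -243 (L = -3*9² = -3*81 = -243)
A = 142639/47546 (A = 3 - 1/(-47546) = 3 - 1*(-1/47546) = 3 + 1/47546 = 142639/47546 ≈ 3.0000)
h(L)/A = (125 - 243)/(142639/47546) = -118*47546/142639 = -5610428/142639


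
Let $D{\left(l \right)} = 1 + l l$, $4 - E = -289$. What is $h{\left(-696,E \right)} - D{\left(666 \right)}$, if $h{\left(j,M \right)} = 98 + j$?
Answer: $-444155$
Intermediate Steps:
$E = 293$ ($E = 4 - -289 = 4 + 289 = 293$)
$D{\left(l \right)} = 1 + l^{2}$
$h{\left(-696,E \right)} - D{\left(666 \right)} = \left(98 - 696\right) - \left(1 + 666^{2}\right) = -598 - \left(1 + 443556\right) = -598 - 443557 = -444155$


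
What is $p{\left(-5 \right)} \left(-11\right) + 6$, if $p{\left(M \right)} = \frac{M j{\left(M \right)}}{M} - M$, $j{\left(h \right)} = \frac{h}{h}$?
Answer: $-60$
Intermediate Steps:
$j{\left(h \right)} = 1$
$p{\left(M \right)} = 1 - M$ ($p{\left(M \right)} = \frac{M 1}{M} - M = \frac{M}{M} - M = 1 - M$)
$p{\left(-5 \right)} \left(-11\right) + 6 = \left(1 - -5\right) \left(-11\right) + 6 = \left(1 + 5\right) \left(-11\right) + 6 = 6 \left(-11\right) + 6 = -66 + 6 = -60$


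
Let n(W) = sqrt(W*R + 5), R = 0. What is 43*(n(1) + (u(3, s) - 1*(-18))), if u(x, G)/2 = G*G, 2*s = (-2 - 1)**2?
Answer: 5031/2 + 43*sqrt(5) ≈ 2611.7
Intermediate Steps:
s = 9/2 (s = (-2 - 1)**2/2 = (1/2)*(-3)**2 = (1/2)*9 = 9/2 ≈ 4.5000)
u(x, G) = 2*G**2 (u(x, G) = 2*(G*G) = 2*G**2)
n(W) = sqrt(5) (n(W) = sqrt(W*0 + 5) = sqrt(0 + 5) = sqrt(5))
43*(n(1) + (u(3, s) - 1*(-18))) = 43*(sqrt(5) + (2*(9/2)**2 - 1*(-18))) = 43*(sqrt(5) + (2*(81/4) + 18)) = 43*(sqrt(5) + (81/2 + 18)) = 43*(sqrt(5) + 117/2) = 43*(117/2 + sqrt(5)) = 5031/2 + 43*sqrt(5)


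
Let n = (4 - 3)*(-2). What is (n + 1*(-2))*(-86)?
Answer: 344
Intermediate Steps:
n = -2 (n = 1*(-2) = -2)
(n + 1*(-2))*(-86) = (-2 + 1*(-2))*(-86) = (-2 - 2)*(-86) = -4*(-86) = 344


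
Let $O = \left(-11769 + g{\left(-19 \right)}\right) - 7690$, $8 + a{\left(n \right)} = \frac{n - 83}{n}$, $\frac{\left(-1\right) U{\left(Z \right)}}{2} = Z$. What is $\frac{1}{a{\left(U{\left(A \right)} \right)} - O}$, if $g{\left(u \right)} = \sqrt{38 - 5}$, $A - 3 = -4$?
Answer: $\frac{77642}{1507069909} + \frac{4 \sqrt{33}}{1507069909} \approx 5.1534 \cdot 10^{-5}$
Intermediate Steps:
$A = -1$ ($A = 3 - 4 = -1$)
$U{\left(Z \right)} = - 2 Z$
$g{\left(u \right)} = \sqrt{33}$
$a{\left(n \right)} = -8 + \frac{-83 + n}{n}$ ($a{\left(n \right)} = -8 + \frac{n - 83}{n} = -8 + \frac{-83 + n}{n}$)
$O = -19459 + \sqrt{33}$ ($O = \left(-11769 + \sqrt{33}\right) - 7690 = -19459 + \sqrt{33} \approx -19453.0$)
$\frac{1}{a{\left(U{\left(A \right)} \right)} - O} = \frac{1}{\left(-7 - \frac{83}{\left(-2\right) \left(-1\right)}\right) - \left(-19459 + \sqrt{33}\right)} = \frac{1}{\left(-7 - \frac{83}{2}\right) + \left(19459 - \sqrt{33}\right)} = \frac{1}{- \frac{97}{2} + \left(19459 - \sqrt{33}\right)} = \frac{1}{\frac{38821}{2} - \sqrt{33}}$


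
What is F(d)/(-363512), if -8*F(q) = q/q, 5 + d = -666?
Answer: 1/2908096 ≈ 3.4387e-7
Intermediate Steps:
d = -671 (d = -5 - 666 = -671)
F(q) = -⅛ (F(q) = -q/(8*q) = -⅛*1 = -⅛)
F(d)/(-363512) = -⅛/(-363512) = -⅛*(-1/363512) = 1/2908096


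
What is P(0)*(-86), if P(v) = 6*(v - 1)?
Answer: 516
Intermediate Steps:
P(v) = -6 + 6*v (P(v) = 6*(-1 + v) = -6 + 6*v)
P(0)*(-86) = (-6 + 6*0)*(-86) = (-6 + 0)*(-86) = -6*(-86) = 516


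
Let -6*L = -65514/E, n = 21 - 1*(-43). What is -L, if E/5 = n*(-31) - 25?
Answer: 10919/10045 ≈ 1.0870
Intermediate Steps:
n = 64 (n = 21 + 43 = 64)
E = -10045 (E = 5*(64*(-31) - 25) = 5*(-1984 - 25) = 5*(-2009) = -10045)
L = -10919/10045 (L = -(-10919)/(-10045) = -(-10919)*(-1)/10045 = -⅙*65514/10045 = -10919/10045 ≈ -1.0870)
-L = -1*(-10919/10045) = 10919/10045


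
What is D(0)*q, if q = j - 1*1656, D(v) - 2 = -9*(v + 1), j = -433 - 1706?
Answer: 26565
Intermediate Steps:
j = -2139
D(v) = -7 - 9*v (D(v) = 2 - 9*(v + 1) = 2 - 9*(1 + v) = 2 + (-9 - 9*v) = -7 - 9*v)
q = -3795 (q = -2139 - 1*1656 = -2139 - 1656 = -3795)
D(0)*q = (-7 - 9*0)*(-3795) = (-7 + 0)*(-3795) = -7*(-3795) = 26565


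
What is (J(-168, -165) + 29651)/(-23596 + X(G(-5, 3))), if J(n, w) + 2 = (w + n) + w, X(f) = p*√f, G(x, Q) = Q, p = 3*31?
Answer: -687846996/556745269 - 2711043*√3/556745269 ≈ -1.2439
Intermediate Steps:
p = 93
X(f) = 93*√f
J(n, w) = -2 + n + 2*w (J(n, w) = -2 + ((w + n) + w) = -2 + ((n + w) + w) = -2 + (n + 2*w) = -2 + n + 2*w)
(J(-168, -165) + 29651)/(-23596 + X(G(-5, 3))) = ((-2 - 168 + 2*(-165)) + 29651)/(-23596 + 93*√3) = ((-2 - 168 - 330) + 29651)/(-23596 + 93*√3) = (-500 + 29651)/(-23596 + 93*√3) = 29151/(-23596 + 93*√3)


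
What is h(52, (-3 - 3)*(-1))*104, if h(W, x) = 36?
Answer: 3744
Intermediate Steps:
h(52, (-3 - 3)*(-1))*104 = 36*104 = 3744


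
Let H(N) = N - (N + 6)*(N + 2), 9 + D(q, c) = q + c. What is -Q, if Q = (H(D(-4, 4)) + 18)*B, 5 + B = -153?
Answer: -1896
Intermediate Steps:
B = -158 (B = -5 - 153 = -158)
D(q, c) = -9 + c + q (D(q, c) = -9 + (q + c) = -9 + (c + q) = -9 + c + q)
H(N) = N - (2 + N)*(6 + N) (H(N) = N - (6 + N)*(2 + N) = N - (2 + N)*(6 + N))
Q = 1896 (Q = ((-12 - (-9 + 4 - 4)**2 - 7*(-9 + 4 - 4)) + 18)*(-158) = ((-12 - 1*(-9)**2 - 7*(-9)) + 18)*(-158) = ((-12 - 1*81 + 63) + 18)*(-158) = ((-12 - 81 + 63) + 18)*(-158) = (-30 + 18)*(-158) = -12*(-158) = 1896)
-Q = -1*1896 = -1896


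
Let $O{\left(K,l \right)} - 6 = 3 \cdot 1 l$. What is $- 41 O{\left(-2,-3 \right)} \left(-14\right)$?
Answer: $-1722$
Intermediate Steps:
$O{\left(K,l \right)} = 6 + 3 l$ ($O{\left(K,l \right)} = 6 + 3 \cdot 1 l = 6 + 3 l$)
$- 41 O{\left(-2,-3 \right)} \left(-14\right) = - 41 \left(6 + 3 \left(-3\right)\right) \left(-14\right) = - 41 \left(6 - 9\right) \left(-14\right) = \left(-41\right) \left(-3\right) \left(-14\right) = 123 \left(-14\right) = -1722$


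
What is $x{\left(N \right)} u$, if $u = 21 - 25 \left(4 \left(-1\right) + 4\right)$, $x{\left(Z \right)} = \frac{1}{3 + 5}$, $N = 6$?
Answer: $\frac{21}{8} \approx 2.625$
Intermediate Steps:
$x{\left(Z \right)} = \frac{1}{8}$
$u = 21$ ($u = 21 - 25 \left(-4 + 4\right) = 21 - 0 = 21 + 0 = 21$)
$x{\left(N \right)} u = \frac{1}{8} \cdot 21 = \frac{21}{8}$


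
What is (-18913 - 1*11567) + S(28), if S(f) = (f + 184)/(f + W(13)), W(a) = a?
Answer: -1249468/41 ≈ -30475.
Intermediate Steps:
S(f) = (184 + f)/(13 + f) (S(f) = (f + 184)/(f + 13) = (184 + f)/(13 + f))
(-18913 - 1*11567) + S(28) = (-18913 - 1*11567) + (184 + 28)/(13 + 28) = (-18913 - 11567) + 212/41 = -30480 + (1/41)*212 = -30480 + 212/41 = -1249468/41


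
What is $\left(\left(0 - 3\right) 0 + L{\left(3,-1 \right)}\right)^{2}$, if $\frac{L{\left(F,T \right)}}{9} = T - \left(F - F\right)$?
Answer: $81$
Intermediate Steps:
$L{\left(F,T \right)} = 9 T$ ($L{\left(F,T \right)} = 9 \left(T - \left(F - F\right)\right) = 9 \left(T - 0\right) = 9 \left(T + 0\right) = 9 T$)
$\left(\left(0 - 3\right) 0 + L{\left(3,-1 \right)}\right)^{2} = \left(\left(0 - 3\right) 0 + 9 \left(-1\right)\right)^{2} = \left(\left(-3\right) 0 - 9\right)^{2} = \left(0 - 9\right)^{2} = \left(-9\right)^{2} = 81$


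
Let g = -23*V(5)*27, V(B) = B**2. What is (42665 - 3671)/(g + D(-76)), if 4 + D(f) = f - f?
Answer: -38994/15529 ≈ -2.5110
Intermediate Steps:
D(f) = -4 (D(f) = -4 + (f - f) = -4 + 0 = -4)
g = -15525 (g = -23*5**2*27 = -23*25*27 = -575*27 = -15525)
(42665 - 3671)/(g + D(-76)) = (42665 - 3671)/(-15525 - 4) = 38994/(-15529) = 38994*(-1/15529) = -38994/15529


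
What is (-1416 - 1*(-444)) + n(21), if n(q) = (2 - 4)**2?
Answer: -968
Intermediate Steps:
n(q) = 4 (n(q) = (-2)**2 = 4)
(-1416 - 1*(-444)) + n(21) = (-1416 - 1*(-444)) + 4 = (-1416 + 444) + 4 = -972 + 4 = -968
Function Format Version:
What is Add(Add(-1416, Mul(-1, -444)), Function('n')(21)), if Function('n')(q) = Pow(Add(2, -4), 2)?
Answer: -968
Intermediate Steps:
Function('n')(q) = 4 (Function('n')(q) = Pow(-2, 2) = 4)
Add(Add(-1416, Mul(-1, -444)), Function('n')(21)) = Add(Add(-1416, Mul(-1, -444)), 4) = Add(Add(-1416, 444), 4) = Add(-972, 4) = -968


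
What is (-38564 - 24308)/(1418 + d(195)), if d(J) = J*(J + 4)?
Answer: -2168/1387 ≈ -1.5631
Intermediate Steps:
d(J) = J*(4 + J)
(-38564 - 24308)/(1418 + d(195)) = (-38564 - 24308)/(1418 + 195*(4 + 195)) = -62872/(1418 + 195*199) = -62872/(1418 + 38805) = -62872/40223 = -62872*1/40223 = -2168/1387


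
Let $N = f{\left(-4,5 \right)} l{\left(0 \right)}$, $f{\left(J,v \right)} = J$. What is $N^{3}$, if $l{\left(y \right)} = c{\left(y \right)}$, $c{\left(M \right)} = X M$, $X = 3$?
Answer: $0$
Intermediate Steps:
$c{\left(M \right)} = 3 M$
$l{\left(y \right)} = 3 y$
$N = 0$ ($N = - 4 \cdot 3 \cdot 0 = \left(-4\right) 0 = 0$)
$N^{3} = 0^{3} = 0$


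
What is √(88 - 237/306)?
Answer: √907494/102 ≈ 9.3395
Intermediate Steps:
√(88 - 237/306) = √(88 - 237*1/306) = √(88 - 79/102) = √(8897/102) = √907494/102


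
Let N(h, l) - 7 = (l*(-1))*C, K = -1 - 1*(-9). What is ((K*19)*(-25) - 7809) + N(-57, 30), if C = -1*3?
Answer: -11512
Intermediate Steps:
C = -3
K = 8 (K = -1 + 9 = 8)
N(h, l) = 7 + 3*l (N(h, l) = 7 + (l*(-1))*(-3) = 7 - l*(-3) = 7 + 3*l)
((K*19)*(-25) - 7809) + N(-57, 30) = ((8*19)*(-25) - 7809) + (7 + 3*30) = (152*(-25) - 7809) + (7 + 90) = (-3800 - 7809) + 97 = -11609 + 97 = -11512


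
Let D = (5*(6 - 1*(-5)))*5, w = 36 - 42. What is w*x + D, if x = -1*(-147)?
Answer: -607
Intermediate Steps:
x = 147
w = -6
D = 275 (D = (5*(6 + 5))*5 = (5*11)*5 = 55*5 = 275)
w*x + D = -6*147 + 275 = -882 + 275 = -607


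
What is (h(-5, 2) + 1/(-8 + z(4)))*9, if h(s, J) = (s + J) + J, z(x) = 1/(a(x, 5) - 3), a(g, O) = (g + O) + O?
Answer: -294/29 ≈ -10.138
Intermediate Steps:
a(g, O) = g + 2*O (a(g, O) = (O + g) + O = g + 2*O)
z(x) = 1/(7 + x) (z(x) = 1/((x + 2*5) - 3) = 1/((x + 10) - 3) = 1/((10 + x) - 3) = 1/(7 + x))
h(s, J) = s + 2*J (h(s, J) = (J + s) + J = s + 2*J)
(h(-5, 2) + 1/(-8 + z(4)))*9 = ((-5 + 2*2) + 1/(-8 + 1/(7 + 4)))*9 = ((-5 + 4) + 1/(-8 + 1/11))*9 = (-1 + 1/(-8 + 1/11))*9 = (-1 + 1/(-87/11))*9 = (-1 - 11/87)*9 = -98/87*9 = -294/29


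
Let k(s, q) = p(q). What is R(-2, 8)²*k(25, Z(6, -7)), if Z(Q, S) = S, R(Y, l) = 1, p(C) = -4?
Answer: -4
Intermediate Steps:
k(s, q) = -4
R(-2, 8)²*k(25, Z(6, -7)) = 1²*(-4) = 1*(-4) = -4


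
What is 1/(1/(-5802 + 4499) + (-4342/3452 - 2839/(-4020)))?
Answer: -4520445780/2496959119 ≈ -1.8104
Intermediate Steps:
1/(1/(-5802 + 4499) + (-4342/3452 - 2839/(-4020))) = 1/(1/(-1303) + (-4342*1/3452 - 2839*(-1/4020))) = 1/(-1/1303 + (-2171/1726 + 2839/4020)) = 1/(-1/1303 - 1913653/3469260) = 1/(-2496959119/4520445780) = -4520445780/2496959119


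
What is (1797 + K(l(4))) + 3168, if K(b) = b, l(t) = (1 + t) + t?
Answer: 4974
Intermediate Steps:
l(t) = 1 + 2*t
(1797 + K(l(4))) + 3168 = (1797 + (1 + 2*4)) + 3168 = (1797 + (1 + 8)) + 3168 = (1797 + 9) + 3168 = 1806 + 3168 = 4974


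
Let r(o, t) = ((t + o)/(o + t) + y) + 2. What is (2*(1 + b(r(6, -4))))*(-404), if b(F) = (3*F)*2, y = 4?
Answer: -34744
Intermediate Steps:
r(o, t) = 7 (r(o, t) = ((t + o)/(o + t) + 4) + 2 = ((o + t)/(o + t) + 4) + 2 = (1 + 4) + 2 = 5 + 2 = 7)
b(F) = 6*F
(2*(1 + b(r(6, -4))))*(-404) = (2*(1 + 6*7))*(-404) = (2*(1 + 42))*(-404) = (2*43)*(-404) = 86*(-404) = -34744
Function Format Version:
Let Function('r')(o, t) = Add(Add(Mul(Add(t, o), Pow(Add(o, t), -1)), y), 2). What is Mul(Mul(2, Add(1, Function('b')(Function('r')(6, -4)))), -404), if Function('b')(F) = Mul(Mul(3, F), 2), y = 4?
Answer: -34744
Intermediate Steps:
Function('r')(o, t) = 7 (Function('r')(o, t) = Add(Add(Mul(Add(t, o), Pow(Add(o, t), -1)), 4), 2) = Add(Add(Mul(Add(o, t), Pow(Add(o, t), -1)), 4), 2) = Add(Add(1, 4), 2) = Add(5, 2) = 7)
Function('b')(F) = Mul(6, F)
Mul(Mul(2, Add(1, Function('b')(Function('r')(6, -4)))), -404) = Mul(Mul(2, Add(1, Mul(6, 7))), -404) = Mul(Mul(2, Add(1, 42)), -404) = Mul(Mul(2, 43), -404) = Mul(86, -404) = -34744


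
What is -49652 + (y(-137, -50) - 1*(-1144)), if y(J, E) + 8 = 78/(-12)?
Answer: -97045/2 ≈ -48523.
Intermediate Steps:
y(J, E) = -29/2 (y(J, E) = -8 + 78/(-12) = -8 + 78*(-1/12) = -8 - 13/2 = -29/2)
-49652 + (y(-137, -50) - 1*(-1144)) = -49652 + (-29/2 - 1*(-1144)) = -49652 + (-29/2 + 1144) = -49652 + 2259/2 = -97045/2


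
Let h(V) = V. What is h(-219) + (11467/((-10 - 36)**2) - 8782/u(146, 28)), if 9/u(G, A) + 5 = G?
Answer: -874743275/6348 ≈ -1.3780e+5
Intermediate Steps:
u(G, A) = 9/(-5 + G)
h(-219) + (11467/((-10 - 36)**2) - 8782/u(146, 28)) = -219 + (11467/((-10 - 36)**2) - 8782/(9/(-5 + 146))) = -219 + (11467/((-46)**2) - 8782/(9/141)) = -219 + (11467/2116 - 8782/(9*(1/141))) = -219 + (11467*(1/2116) - 8782/3/47) = -219 + (11467/2116 - 8782*47/3) = -219 + (11467/2116 - 412754/3) = -219 - 873353063/6348 = -874743275/6348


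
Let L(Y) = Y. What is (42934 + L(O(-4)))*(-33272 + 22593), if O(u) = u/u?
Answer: -458502865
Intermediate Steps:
O(u) = 1
(42934 + L(O(-4)))*(-33272 + 22593) = (42934 + 1)*(-33272 + 22593) = 42935*(-10679) = -458502865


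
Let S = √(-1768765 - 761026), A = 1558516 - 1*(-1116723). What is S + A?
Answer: 2675239 + I*√2529791 ≈ 2.6752e+6 + 1590.5*I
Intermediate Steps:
A = 2675239 (A = 1558516 + 1116723 = 2675239)
S = I*√2529791 (S = √(-2529791) = I*√2529791 ≈ 1590.5*I)
S + A = I*√2529791 + 2675239 = 2675239 + I*√2529791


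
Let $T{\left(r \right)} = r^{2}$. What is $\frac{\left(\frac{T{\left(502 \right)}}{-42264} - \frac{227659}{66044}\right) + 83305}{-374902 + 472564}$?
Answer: $\frac{29062702062341}{34075292563224} \approx 0.8529$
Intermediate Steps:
$\frac{\left(\frac{T{\left(502 \right)}}{-42264} - \frac{227659}{66044}\right) + 83305}{-374902 + 472564} = \frac{\left(\frac{502^{2}}{-42264} - \frac{227659}{66044}\right) + 83305}{-374902 + 472564} = \frac{\left(252004 \left(- \frac{1}{42264}\right) - \frac{227659}{66044}\right) + 83305}{97662} = \left(\left(- \frac{63001}{10566} - \frac{227659}{66044}\right) + 83305\right) \frac{1}{97662} = \left(- \frac{3283141519}{348910452} + 83305\right) \frac{1}{97662} = \frac{29062702062341}{348910452} \cdot \frac{1}{97662} = \frac{29062702062341}{34075292563224}$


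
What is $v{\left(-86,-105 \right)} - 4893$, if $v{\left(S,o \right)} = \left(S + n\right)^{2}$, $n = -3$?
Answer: $3028$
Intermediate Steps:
$v{\left(S,o \right)} = \left(-3 + S\right)^{2}$ ($v{\left(S,o \right)} = \left(S - 3\right)^{2} = \left(-3 + S\right)^{2}$)
$v{\left(-86,-105 \right)} - 4893 = \left(-3 - 86\right)^{2} - 4893 = \left(-89\right)^{2} - 4893 = 7921 - 4893 = 3028$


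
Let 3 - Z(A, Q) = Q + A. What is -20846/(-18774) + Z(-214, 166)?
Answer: 69880/1341 ≈ 52.110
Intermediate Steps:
Z(A, Q) = 3 - A - Q (Z(A, Q) = 3 - (Q + A) = 3 - (A + Q) = 3 + (-A - Q) = 3 - A - Q)
-20846/(-18774) + Z(-214, 166) = -20846/(-18774) + (3 - 1*(-214) - 1*166) = -20846*(-1/18774) + (3 + 214 - 166) = 1489/1341 + 51 = 69880/1341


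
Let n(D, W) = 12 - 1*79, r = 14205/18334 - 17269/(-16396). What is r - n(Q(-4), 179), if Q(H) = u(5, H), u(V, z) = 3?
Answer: 10345000357/150302132 ≈ 68.828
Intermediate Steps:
r = 274757513/150302132 (r = 14205*(1/18334) - 17269*(-1/16396) = 14205/18334 + 17269/16396 = 274757513/150302132 ≈ 1.8280)
Q(H) = 3
n(D, W) = -67 (n(D, W) = 12 - 79 = -67)
r - n(Q(-4), 179) = 274757513/150302132 - 1*(-67) = 274757513/150302132 + 67 = 10345000357/150302132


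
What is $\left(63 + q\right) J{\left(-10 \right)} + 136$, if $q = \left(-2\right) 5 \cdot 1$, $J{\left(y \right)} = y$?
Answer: $-394$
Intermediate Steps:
$q = -10$ ($q = \left(-10\right) 1 = -10$)
$\left(63 + q\right) J{\left(-10 \right)} + 136 = \left(63 - 10\right) \left(-10\right) + 136 = 53 \left(-10\right) + 136 = -530 + 136 = -394$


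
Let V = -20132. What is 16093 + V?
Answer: -4039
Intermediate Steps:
16093 + V = 16093 - 20132 = -4039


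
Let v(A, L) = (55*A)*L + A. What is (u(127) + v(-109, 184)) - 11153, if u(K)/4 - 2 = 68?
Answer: -1114062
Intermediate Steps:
v(A, L) = A + 55*A*L (v(A, L) = 55*A*L + A = A + 55*A*L)
u(K) = 280 (u(K) = 8 + 4*68 = 8 + 272 = 280)
(u(127) + v(-109, 184)) - 11153 = (280 - 109*(1 + 55*184)) - 11153 = (280 - 109*(1 + 10120)) - 11153 = (280 - 109*10121) - 11153 = (280 - 1103189) - 11153 = -1102909 - 11153 = -1114062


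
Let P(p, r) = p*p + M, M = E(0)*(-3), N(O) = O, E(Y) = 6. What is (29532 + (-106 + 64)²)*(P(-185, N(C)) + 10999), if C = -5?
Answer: 1414766976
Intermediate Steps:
M = -18 (M = 6*(-3) = -18)
P(p, r) = -18 + p² (P(p, r) = p*p - 18 = p² - 18 = -18 + p²)
(29532 + (-106 + 64)²)*(P(-185, N(C)) + 10999) = (29532 + (-106 + 64)²)*((-18 + (-185)²) + 10999) = (29532 + (-42)²)*((-18 + 34225) + 10999) = (29532 + 1764)*(34207 + 10999) = 31296*45206 = 1414766976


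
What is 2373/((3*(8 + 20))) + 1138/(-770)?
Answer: 41229/1540 ≈ 26.772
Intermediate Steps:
2373/((3*(8 + 20))) + 1138/(-770) = 2373/((3*28)) + 1138*(-1/770) = 2373/84 - 569/385 = 2373*(1/84) - 569/385 = 113/4 - 569/385 = 41229/1540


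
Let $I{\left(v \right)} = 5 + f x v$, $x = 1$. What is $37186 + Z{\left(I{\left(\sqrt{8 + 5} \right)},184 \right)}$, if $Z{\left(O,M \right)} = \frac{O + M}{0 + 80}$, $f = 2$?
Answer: $\frac{2975069}{80} + \frac{\sqrt{13}}{40} \approx 37188.0$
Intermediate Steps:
$I{\left(v \right)} = 5 + 2 v$ ($I{\left(v \right)} = 5 + 2 \cdot 1 v = 5 + 2 v$)
$Z{\left(O,M \right)} = \frac{M}{80} + \frac{O}{80}$ ($Z{\left(O,M \right)} = \frac{M + O}{80} = \left(M + O\right) \frac{1}{80} = \frac{M}{80} + \frac{O}{80}$)
$37186 + Z{\left(I{\left(\sqrt{8 + 5} \right)},184 \right)} = 37186 + \left(\frac{1}{80} \cdot 184 + \frac{5 + 2 \sqrt{8 + 5}}{80}\right) = 37186 + \left(\frac{23}{10} + \frac{5 + 2 \sqrt{13}}{80}\right) = 37186 + \left(\frac{23}{10} + \left(\frac{1}{16} + \frac{\sqrt{13}}{40}\right)\right) = 37186 + \left(\frac{189}{80} + \frac{\sqrt{13}}{40}\right) = \frac{2975069}{80} + \frac{\sqrt{13}}{40}$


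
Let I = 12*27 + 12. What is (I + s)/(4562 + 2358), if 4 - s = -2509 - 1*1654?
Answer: 4503/6920 ≈ 0.65072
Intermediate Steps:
I = 336 (I = 324 + 12 = 336)
s = 4167 (s = 4 - (-2509 - 1*1654) = 4 - (-2509 - 1654) = 4 - 1*(-4163) = 4 + 4163 = 4167)
(I + s)/(4562 + 2358) = (336 + 4167)/(4562 + 2358) = 4503/6920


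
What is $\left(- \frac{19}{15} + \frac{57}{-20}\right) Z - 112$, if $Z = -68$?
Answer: $\frac{2519}{15} \approx 167.93$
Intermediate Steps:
$\left(- \frac{19}{15} + \frac{57}{-20}\right) Z - 112 = \left(- \frac{19}{15} + \frac{57}{-20}\right) \left(-68\right) - 112 = \left(\left(-19\right) \frac{1}{15} + 57 \left(- \frac{1}{20}\right)\right) \left(-68\right) - 112 = \left(- \frac{19}{15} - \frac{57}{20}\right) \left(-68\right) - 112 = \left(- \frac{247}{60}\right) \left(-68\right) - 112 = \frac{4199}{15} - 112 = \frac{2519}{15}$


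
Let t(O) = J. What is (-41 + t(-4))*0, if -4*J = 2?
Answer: 0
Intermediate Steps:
J = -1/2 (J = -1/4*2 = -1/2 ≈ -0.50000)
t(O) = -1/2
(-41 + t(-4))*0 = (-41 - 1/2)*0 = -83/2*0 = 0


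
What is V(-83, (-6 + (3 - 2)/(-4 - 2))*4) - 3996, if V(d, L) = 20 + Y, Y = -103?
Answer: -4079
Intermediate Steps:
V(d, L) = -83 (V(d, L) = 20 - 103 = -83)
V(-83, (-6 + (3 - 2)/(-4 - 2))*4) - 3996 = -83 - 3996 = -4079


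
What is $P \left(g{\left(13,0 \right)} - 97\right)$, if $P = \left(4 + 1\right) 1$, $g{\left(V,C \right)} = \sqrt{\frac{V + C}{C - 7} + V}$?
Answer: $-485 + \frac{5 \sqrt{546}}{7} \approx -468.31$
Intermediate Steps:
$g{\left(V,C \right)} = \sqrt{V + \frac{C + V}{-7 + C}}$ ($g{\left(V,C \right)} = \sqrt{\frac{C + V}{-7 + C} + V} = \sqrt{V + \frac{C + V}{-7 + C}}$)
$P = 5$ ($P = 5 \cdot 1 = 5$)
$P \left(g{\left(13,0 \right)} - 97\right) = 5 \left(\sqrt{\frac{0 + 13 + 13 \left(-7 + 0\right)}{-7 + 0}} - 97\right) = 5 \left(\sqrt{\frac{0 + 13 + 13 \left(-7\right)}{-7}} - 97\right) = 5 \left(\sqrt{- \frac{0 + 13 - 91}{7}} - 97\right) = 5 \left(\sqrt{\left(- \frac{1}{7}\right) \left(-78\right)} - 97\right) = 5 \left(\sqrt{\frac{78}{7}} - 97\right) = 5 \left(\frac{\sqrt{546}}{7} - 97\right) = 5 \left(-97 + \frac{\sqrt{546}}{7}\right) = -485 + \frac{5 \sqrt{546}}{7}$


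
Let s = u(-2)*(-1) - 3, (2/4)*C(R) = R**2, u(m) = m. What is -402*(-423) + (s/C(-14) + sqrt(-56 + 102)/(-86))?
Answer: 66658031/392 - sqrt(46)/86 ≈ 1.7005e+5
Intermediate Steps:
C(R) = 2*R**2
s = -1 (s = -2*(-1) - 3 = 2 - 3 = -1)
-402*(-423) + (s/C(-14) + sqrt(-56 + 102)/(-86)) = -402*(-423) + (-1/(2*(-14)**2) + sqrt(-56 + 102)/(-86)) = 170046 + (-1/(2*196) + sqrt(46)*(-1/86)) = 170046 + (-1/392 - sqrt(46)/86) = 66658031/392 - sqrt(46)/86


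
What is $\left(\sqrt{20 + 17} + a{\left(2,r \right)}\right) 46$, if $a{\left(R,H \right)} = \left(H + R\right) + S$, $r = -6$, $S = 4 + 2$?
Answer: $92 + 46 \sqrt{37} \approx 371.81$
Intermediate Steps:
$S = 6$
$a{\left(R,H \right)} = 6 + H + R$ ($a{\left(R,H \right)} = \left(H + R\right) + 6 = 6 + H + R$)
$\left(\sqrt{20 + 17} + a{\left(2,r \right)}\right) 46 = \left(\sqrt{20 + 17} + \left(6 - 6 + 2\right)\right) 46 = \left(\sqrt{37} + 2\right) 46 = \left(2 + \sqrt{37}\right) 46 = 92 + 46 \sqrt{37}$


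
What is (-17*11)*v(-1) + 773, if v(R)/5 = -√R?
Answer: 773 + 935*I ≈ 773.0 + 935.0*I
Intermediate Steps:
v(R) = -5*√R (v(R) = 5*(-√R) = -5*√R)
(-17*11)*v(-1) + 773 = (-17*11)*(-5*I) + 773 = -(-935)*I + 773 = 935*I + 773 = 773 + 935*I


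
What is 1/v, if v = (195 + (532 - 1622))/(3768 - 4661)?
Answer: 893/895 ≈ 0.99777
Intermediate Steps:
v = 895/893 (v = (195 - 1090)/(-893) = -895*(-1/893) = 895/893 ≈ 1.0022)
1/v = 1/(895/893) = 893/895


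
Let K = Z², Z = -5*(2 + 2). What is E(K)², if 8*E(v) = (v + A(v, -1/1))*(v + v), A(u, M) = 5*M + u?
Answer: 6320250000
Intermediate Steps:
A(u, M) = u + 5*M
Z = -20 (Z = -5*4 = -20)
K = 400 (K = (-20)² = 400)
E(v) = v*(-5 + 2*v)/4 (E(v) = ((v + (v + 5*(-1/1)))*(v + v))/8 = ((v + (v + 5*(-1*1)))*(2*v))/8 = ((v + (v + 5*(-1)))*(2*v))/8 = ((v + (v - 5))*(2*v))/8 = ((v + (-5 + v))*(2*v))/8 = ((-5 + 2*v)*(2*v))/8 = (2*v*(-5 + 2*v))/8 = v*(-5 + 2*v)/4)
E(K)² = ((¼)*400*(-5 + 2*400))² = ((¼)*400*(-5 + 800))² = ((¼)*400*795)² = 79500² = 6320250000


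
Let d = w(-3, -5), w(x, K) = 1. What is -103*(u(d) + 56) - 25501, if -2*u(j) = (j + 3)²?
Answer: -30445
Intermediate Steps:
d = 1
u(j) = -(3 + j)²/2 (u(j) = -(j + 3)²/2 = -(3 + j)²/2)
-103*(u(d) + 56) - 25501 = -103*(-(3 + 1)²/2 + 56) - 25501 = -103*(-½*4² + 56) - 25501 = -103*(-½*16 + 56) - 25501 = -103*(-8 + 56) - 25501 = -103*48 - 25501 = -4944 - 25501 = -30445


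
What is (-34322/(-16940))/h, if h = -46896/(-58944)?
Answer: 10536854/4137595 ≈ 2.5466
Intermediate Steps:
h = 977/1228 (h = -46896*(-1/58944) = 977/1228 ≈ 0.79560)
(-34322/(-16940))/h = (-34322/(-16940))/(977/1228) = -34322*(-1/16940)*(1228/977) = (17161/8470)*(1228/977) = 10536854/4137595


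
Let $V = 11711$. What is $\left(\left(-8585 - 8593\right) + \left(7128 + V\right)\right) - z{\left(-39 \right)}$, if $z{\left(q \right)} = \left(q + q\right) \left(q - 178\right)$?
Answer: $-15265$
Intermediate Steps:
$z{\left(q \right)} = 2 q \left(-178 + q\right)$
$\left(\left(-8585 - 8593\right) + \left(7128 + V\right)\right) - z{\left(-39 \right)} = \left(\left(-8585 - 8593\right) + \left(7128 + 11711\right)\right) - 2 \left(-39\right) \left(-178 - 39\right) = \left(-17178 + 18839\right) - 2 \left(-39\right) \left(-217\right) = 1661 - 16926 = -15265$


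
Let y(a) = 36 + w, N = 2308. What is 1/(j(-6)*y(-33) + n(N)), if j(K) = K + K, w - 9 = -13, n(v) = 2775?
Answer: 1/2391 ≈ 0.00041824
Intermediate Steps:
w = -4 (w = 9 - 13 = -4)
y(a) = 32 (y(a) = 36 - 4 = 32)
j(K) = 2*K
1/(j(-6)*y(-33) + n(N)) = 1/((2*(-6))*32 + 2775) = 1/(-12*32 + 2775) = 1/(-384 + 2775) = 1/2391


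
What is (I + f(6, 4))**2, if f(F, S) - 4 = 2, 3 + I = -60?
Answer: 3249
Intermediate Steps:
I = -63 (I = -3 - 60 = -63)
f(F, S) = 6 (f(F, S) = 4 + 2 = 6)
(I + f(6, 4))**2 = (-63 + 6)**2 = (-57)**2 = 3249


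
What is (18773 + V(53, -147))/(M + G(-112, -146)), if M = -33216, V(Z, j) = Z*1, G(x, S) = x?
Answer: -9413/16664 ≈ -0.56487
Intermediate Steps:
V(Z, j) = Z
(18773 + V(53, -147))/(M + G(-112, -146)) = (18773 + 53)/(-33216 - 112) = 18826/(-33328) = 18826*(-1/33328) = -9413/16664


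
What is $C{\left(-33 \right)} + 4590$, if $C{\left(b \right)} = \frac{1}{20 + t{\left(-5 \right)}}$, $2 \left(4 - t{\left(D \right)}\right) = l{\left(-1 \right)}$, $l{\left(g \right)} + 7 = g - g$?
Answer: $\frac{252452}{55} \approx 4590.0$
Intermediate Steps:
$l{\left(g \right)} = -7$ ($l{\left(g \right)} = -7 + \left(g - g\right) = -7 + 0 = -7$)
$t{\left(D \right)} = \frac{15}{2}$ ($t{\left(D \right)} = 4 - - \frac{7}{2} = 4 + \frac{7}{2} = \frac{15}{2}$)
$C{\left(b \right)} = \frac{2}{55}$ ($C{\left(b \right)} = \frac{1}{20 + \frac{15}{2}} = \frac{1}{\frac{55}{2}} = \frac{2}{55}$)
$C{\left(-33 \right)} + 4590 = \frac{2}{55} + 4590 = \frac{252452}{55}$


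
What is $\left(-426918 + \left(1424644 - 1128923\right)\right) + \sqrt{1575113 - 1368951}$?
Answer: $-131197 + \sqrt{206162} \approx -1.3074 \cdot 10^{5}$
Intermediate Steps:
$\left(-426918 + \left(1424644 - 1128923\right)\right) + \sqrt{1575113 - 1368951} = \left(-426918 + 295721\right) + \sqrt{206162} = -131197 + \sqrt{206162}$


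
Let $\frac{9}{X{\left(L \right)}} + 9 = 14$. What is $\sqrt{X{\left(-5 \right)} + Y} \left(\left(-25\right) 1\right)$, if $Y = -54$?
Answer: $- 15 i \sqrt{145} \approx - 180.62 i$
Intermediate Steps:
$X{\left(L \right)} = \frac{9}{5}$ ($X{\left(L \right)} = \frac{9}{-9 + 14} = \frac{9}{5}$)
$\sqrt{X{\left(-5 \right)} + Y} \left(\left(-25\right) 1\right) = \sqrt{\frac{9}{5} - 54} \left(\left(-25\right) 1\right) = \sqrt{- \frac{261}{5}} \left(-25\right) = \frac{3 i \sqrt{145}}{5} \left(-25\right) = - 15 i \sqrt{145}$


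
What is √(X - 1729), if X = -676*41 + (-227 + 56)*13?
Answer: 2*I*√7917 ≈ 177.96*I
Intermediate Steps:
X = -29939 (X = -27716 - 171*13 = -27716 - 2223 = -29939)
√(X - 1729) = √(-29939 - 1729) = √(-31668) = 2*I*√7917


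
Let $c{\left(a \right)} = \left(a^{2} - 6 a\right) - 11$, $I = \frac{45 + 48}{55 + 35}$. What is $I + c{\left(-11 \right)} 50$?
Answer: $\frac{264031}{30} \approx 8801.0$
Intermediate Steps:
$I = \frac{31}{30}$ ($I = \frac{93}{90} = 93 \cdot \frac{1}{90} = \frac{31}{30} \approx 1.0333$)
$c{\left(a \right)} = -11 + a^{2} - 6 a$
$I + c{\left(-11 \right)} 50 = \frac{31}{30} + \left(-11 + \left(-11\right)^{2} - -66\right) 50 = \frac{31}{30} + \left(-11 + 121 + 66\right) 50 = \frac{31}{30} + 176 \cdot 50 = \frac{31}{30} + 8800 = \frac{264031}{30}$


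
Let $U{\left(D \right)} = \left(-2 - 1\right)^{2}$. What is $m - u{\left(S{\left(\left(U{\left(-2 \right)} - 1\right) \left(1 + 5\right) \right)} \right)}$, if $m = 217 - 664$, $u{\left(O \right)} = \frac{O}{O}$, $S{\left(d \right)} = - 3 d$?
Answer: $-448$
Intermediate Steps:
$U{\left(D \right)} = 9$ ($U{\left(D \right)} = \left(-3\right)^{2} = 9$)
$u{\left(O \right)} = 1$
$m = -447$ ($m = 217 - 664 = -447$)
$m - u{\left(S{\left(\left(U{\left(-2 \right)} - 1\right) \left(1 + 5\right) \right)} \right)} = -447 - 1 = -448$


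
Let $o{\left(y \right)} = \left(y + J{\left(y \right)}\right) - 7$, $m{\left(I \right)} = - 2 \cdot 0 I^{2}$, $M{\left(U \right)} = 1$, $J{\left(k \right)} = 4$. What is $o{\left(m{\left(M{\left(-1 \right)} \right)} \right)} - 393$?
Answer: $-396$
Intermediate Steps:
$m{\left(I \right)} = 0$ ($m{\left(I \right)} = \left(-2\right) 0 = 0$)
$o{\left(y \right)} = -3 + y$ ($o{\left(y \right)} = \left(y + 4\right) - 7 = \left(4 + y\right) - 7 = -3 + y$)
$o{\left(m{\left(M{\left(-1 \right)} \right)} \right)} - 393 = \left(-3 + 0\right) - 393 = -3 - 393 = -396$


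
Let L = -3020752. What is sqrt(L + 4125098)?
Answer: sqrt(1104346) ≈ 1050.9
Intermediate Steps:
sqrt(L + 4125098) = sqrt(-3020752 + 4125098) = sqrt(1104346)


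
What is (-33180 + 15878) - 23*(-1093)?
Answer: 7837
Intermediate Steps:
(-33180 + 15878) - 23*(-1093) = -17302 + 25139 = 7837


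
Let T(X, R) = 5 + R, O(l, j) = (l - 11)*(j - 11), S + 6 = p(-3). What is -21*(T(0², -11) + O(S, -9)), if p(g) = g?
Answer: -8274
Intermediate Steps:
S = -9 (S = -6 - 3 = -9)
O(l, j) = (-11 + j)*(-11 + l) (O(l, j) = (-11 + l)*(-11 + j) = (-11 + j)*(-11 + l))
-21*(T(0², -11) + O(S, -9)) = -21*((5 - 11) + (121 - 11*(-9) - 11*(-9) - 9*(-9))) = -21*(-6 + (121 + 99 + 99 + 81)) = -21*(-6 + 400) = -21*394 = -8274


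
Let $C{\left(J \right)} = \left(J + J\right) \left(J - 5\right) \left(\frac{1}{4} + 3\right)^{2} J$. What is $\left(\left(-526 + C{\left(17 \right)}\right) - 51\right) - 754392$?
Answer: $- \frac{1363415}{2} \approx -6.8171 \cdot 10^{5}$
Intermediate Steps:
$C{\left(J \right)} = \frac{169 J^{2} \left(-5 + J\right)}{8}$ ($C{\left(J \right)} = 2 J \left(-5 + J\right) \left(\frac{1}{4} + 3\right)^{2} J = 2 J \left(-5 + J\right) \left(\frac{13}{4}\right)^{2} J = 2 J \left(-5 + J\right) \frac{169}{16} J = \frac{169 J \left(-5 + J\right)}{8} J = \frac{169 J^{2} \left(-5 + J\right)}{8}$)
$\left(\left(-526 + C{\left(17 \right)}\right) - 51\right) - 754392 = \left(\left(-526 + \frac{169 \cdot 17^{2} \left(-5 + 17\right)}{8}\right) - 51\right) - 754392 = \left(\left(-526 + \frac{169}{8} \cdot 289 \cdot 12\right) - 51\right) - 754392 = \left(\left(-526 + \frac{146523}{2}\right) - 51\right) - 754392 = \left(\frac{145471}{2} - 51\right) - 754392 = \frac{145369}{2} - 754392 = - \frac{1363415}{2}$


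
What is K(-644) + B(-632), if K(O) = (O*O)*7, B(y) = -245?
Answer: 2902907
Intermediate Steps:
K(O) = 7*O² (K(O) = O²*7 = 7*O²)
K(-644) + B(-632) = 7*(-644)² - 245 = 7*414736 - 245 = 2903152 - 245 = 2902907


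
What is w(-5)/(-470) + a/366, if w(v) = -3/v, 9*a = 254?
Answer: 293509/3870450 ≈ 0.075833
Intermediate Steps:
a = 254/9 (a = (⅑)*254 = 254/9 ≈ 28.222)
w(-5)/(-470) + a/366 = -3/(-5)/(-470) + (254/9)/366 = -3*(-⅕)*(-1/470) + (254/9)*(1/366) = (⅗)*(-1/470) + 127/1647 = -3/2350 + 127/1647 = 293509/3870450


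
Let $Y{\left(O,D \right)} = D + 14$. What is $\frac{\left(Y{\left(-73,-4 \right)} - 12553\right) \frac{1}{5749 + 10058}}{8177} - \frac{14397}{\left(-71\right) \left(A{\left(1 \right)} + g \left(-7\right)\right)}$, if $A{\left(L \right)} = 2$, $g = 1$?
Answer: $- \frac{16764612368}{413379395} \approx -40.555$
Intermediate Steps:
$Y{\left(O,D \right)} = 14 + D$
$\frac{\left(Y{\left(-73,-4 \right)} - 12553\right) \frac{1}{5749 + 10058}}{8177} - \frac{14397}{\left(-71\right) \left(A{\left(1 \right)} + g \left(-7\right)\right)} = \frac{\left(\left(14 - 4\right) - 12553\right) \frac{1}{5749 + 10058}}{8177} - \frac{14397}{\left(-71\right) \left(2 + 1 \left(-7\right)\right)} = \frac{10 - 12553}{15807} \cdot \frac{1}{8177} - \frac{14397}{\left(-71\right) \left(2 - 7\right)} = \left(-12543\right) \frac{1}{15807} \cdot \frac{1}{8177} - \frac{14397}{\left(-71\right) \left(-5\right)} = \left(- \frac{4181}{5269}\right) \frac{1}{8177} - \frac{14397}{355} = - \frac{113}{1164449} - \frac{14397}{355} = - \frac{16764612368}{413379395}$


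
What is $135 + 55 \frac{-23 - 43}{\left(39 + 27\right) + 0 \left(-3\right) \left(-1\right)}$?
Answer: $80$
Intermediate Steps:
$135 + 55 \frac{-23 - 43}{\left(39 + 27\right) + 0 \left(-3\right) \left(-1\right)} = 135 + 55 \left(- \frac{66}{66 + 0 \left(-1\right)}\right) = 135 + 55 \left(- \frac{66}{66 + 0}\right) = 135 + 55 \left(- \frac{66}{66}\right) = 135 + 55 \left(\left(-66\right) \frac{1}{66}\right) = 135 + 55 \left(-1\right) = 135 - 55 = 80$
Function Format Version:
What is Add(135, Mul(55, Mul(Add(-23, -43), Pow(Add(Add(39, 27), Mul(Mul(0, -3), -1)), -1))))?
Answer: 80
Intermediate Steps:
Add(135, Mul(55, Mul(Add(-23, -43), Pow(Add(Add(39, 27), Mul(Mul(0, -3), -1)), -1)))) = Add(135, Mul(55, Mul(-66, Pow(Add(66, Mul(0, -1)), -1)))) = Add(135, Mul(55, Mul(-66, Pow(Add(66, 0), -1)))) = Add(135, Mul(55, Mul(-66, Pow(66, -1)))) = Add(135, Mul(55, Mul(-66, Rational(1, 66)))) = Add(135, Mul(55, -1)) = Add(135, -55) = 80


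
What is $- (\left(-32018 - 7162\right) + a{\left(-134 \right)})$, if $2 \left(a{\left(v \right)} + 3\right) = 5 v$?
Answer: $39518$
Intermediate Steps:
$a{\left(v \right)} = -3 + \frac{5 v}{2}$
$- (\left(-32018 - 7162\right) + a{\left(-134 \right)}) = - (\left(-32018 - 7162\right) + \left(-3 + \frac{5}{2} \left(-134\right)\right)) = - (-39180 - 338) = \left(-1\right) \left(-39518\right) = 39518$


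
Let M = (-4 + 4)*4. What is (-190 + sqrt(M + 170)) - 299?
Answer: -489 + sqrt(170) ≈ -475.96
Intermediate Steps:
M = 0 (M = 0*4 = 0)
(-190 + sqrt(M + 170)) - 299 = (-190 + sqrt(0 + 170)) - 299 = (-190 + sqrt(170)) - 299 = -489 + sqrt(170)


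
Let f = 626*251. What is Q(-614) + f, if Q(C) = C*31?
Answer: 138092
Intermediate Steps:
Q(C) = 31*C
f = 157126
Q(-614) + f = 31*(-614) + 157126 = -19034 + 157126 = 138092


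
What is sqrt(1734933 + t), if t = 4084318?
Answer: sqrt(5819251) ≈ 2412.3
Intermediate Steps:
sqrt(1734933 + t) = sqrt(1734933 + 4084318) = sqrt(5819251)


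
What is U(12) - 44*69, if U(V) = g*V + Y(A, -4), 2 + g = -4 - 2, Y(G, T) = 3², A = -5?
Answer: -3123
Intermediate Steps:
Y(G, T) = 9
g = -8 (g = -2 + (-4 - 2) = -2 - 6 = -8)
U(V) = 9 - 8*V (U(V) = -8*V + 9 = 9 - 8*V)
U(12) - 44*69 = (9 - 8*12) - 44*69 = (9 - 96) - 3036 = -87 - 3036 = -3123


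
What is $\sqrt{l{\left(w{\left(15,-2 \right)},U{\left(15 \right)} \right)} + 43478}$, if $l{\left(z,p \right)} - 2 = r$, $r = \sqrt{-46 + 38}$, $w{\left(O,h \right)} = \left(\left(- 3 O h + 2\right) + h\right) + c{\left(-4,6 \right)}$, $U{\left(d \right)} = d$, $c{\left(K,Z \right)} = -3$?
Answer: $\sqrt{43480 + 2 i \sqrt{2}} \approx 208.52 + 0.0068 i$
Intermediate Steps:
$w{\left(O,h \right)} = -1 + h - 3 O h$ ($w{\left(O,h \right)} = \left(\left(- 3 O h + 2\right) + h\right) - 3 = \left(\left(2 - 3 O h\right) + h\right) - 3 = \left(2 + h - 3 O h\right) - 3 = -1 + h - 3 O h$)
$r = 2 i \sqrt{2}$ ($r = \sqrt{-8} = 2 i \sqrt{2} \approx 2.8284 i$)
$l{\left(z,p \right)} = 2 + 2 i \sqrt{2}$
$\sqrt{l{\left(w{\left(15,-2 \right)},U{\left(15 \right)} \right)} + 43478} = \sqrt{\left(2 + 2 i \sqrt{2}\right) + 43478} = \sqrt{43480 + 2 i \sqrt{2}}$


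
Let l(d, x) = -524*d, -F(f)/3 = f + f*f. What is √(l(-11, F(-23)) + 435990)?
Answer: √441754 ≈ 664.65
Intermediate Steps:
F(f) = -3*f - 3*f² (F(f) = -3*(f + f*f) = -3*(f + f²) = -3*f - 3*f²)
√(l(-11, F(-23)) + 435990) = √(-524*(-11) + 435990) = √(5764 + 435990) = √441754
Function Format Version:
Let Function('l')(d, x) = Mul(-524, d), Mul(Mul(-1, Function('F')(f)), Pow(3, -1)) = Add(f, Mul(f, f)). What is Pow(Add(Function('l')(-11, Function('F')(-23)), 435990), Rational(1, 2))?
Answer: Pow(441754, Rational(1, 2)) ≈ 664.65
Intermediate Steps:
Function('F')(f) = Add(Mul(-3, f), Mul(-3, Pow(f, 2))) (Function('F')(f) = Mul(-3, Add(f, Mul(f, f))) = Mul(-3, Add(f, Pow(f, 2))) = Add(Mul(-3, f), Mul(-3, Pow(f, 2))))
Pow(Add(Function('l')(-11, Function('F')(-23)), 435990), Rational(1, 2)) = Pow(Add(Mul(-524, -11), 435990), Rational(1, 2)) = Pow(Add(5764, 435990), Rational(1, 2)) = Pow(441754, Rational(1, 2))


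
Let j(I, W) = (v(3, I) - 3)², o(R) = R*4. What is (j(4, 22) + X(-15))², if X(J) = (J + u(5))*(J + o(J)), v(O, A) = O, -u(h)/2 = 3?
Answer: 2480625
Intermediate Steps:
o(R) = 4*R
u(h) = -6 (u(h) = -2*3 = -6)
j(I, W) = 0 (j(I, W) = (3 - 3)² = 0² = 0)
X(J) = 5*J*(-6 + J) (X(J) = (J - 6)*(J + 4*J) = (-6 + J)*(5*J) = 5*J*(-6 + J))
(j(4, 22) + X(-15))² = (0 + 5*(-15)*(-6 - 15))² = (0 + 5*(-15)*(-21))² = (0 + 1575)² = 1575² = 2480625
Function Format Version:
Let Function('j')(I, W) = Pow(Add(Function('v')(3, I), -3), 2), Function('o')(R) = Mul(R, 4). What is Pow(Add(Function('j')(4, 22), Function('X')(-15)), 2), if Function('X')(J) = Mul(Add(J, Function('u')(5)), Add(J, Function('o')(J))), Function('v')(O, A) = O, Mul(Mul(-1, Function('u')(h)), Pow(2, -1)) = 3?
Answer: 2480625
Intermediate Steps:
Function('o')(R) = Mul(4, R)
Function('u')(h) = -6 (Function('u')(h) = Mul(-2, 3) = -6)
Function('j')(I, W) = 0 (Function('j')(I, W) = Pow(Add(3, -3), 2) = Pow(0, 2) = 0)
Function('X')(J) = Mul(5, J, Add(-6, J)) (Function('X')(J) = Mul(Add(J, -6), Add(J, Mul(4, J))) = Mul(Add(-6, J), Mul(5, J)) = Mul(5, J, Add(-6, J)))
Pow(Add(Function('j')(4, 22), Function('X')(-15)), 2) = Pow(Add(0, Mul(5, -15, Add(-6, -15))), 2) = Pow(Add(0, Mul(5, -15, -21)), 2) = Pow(Add(0, 1575), 2) = Pow(1575, 2) = 2480625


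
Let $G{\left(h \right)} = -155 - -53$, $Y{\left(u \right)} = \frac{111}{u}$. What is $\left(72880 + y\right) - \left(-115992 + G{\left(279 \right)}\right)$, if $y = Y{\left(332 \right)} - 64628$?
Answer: $\frac{41282983}{332} \approx 1.2435 \cdot 10^{5}$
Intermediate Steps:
$G{\left(h \right)} = -102$ ($G{\left(h \right)} = -155 + 53 = -102$)
$y = - \frac{21456385}{332}$ ($y = \frac{111}{332} - 64628 = - \frac{21456385}{332} \approx -64628.0$)
$\left(72880 + y\right) - \left(-115992 + G{\left(279 \right)}\right) = \left(72880 - \frac{21456385}{332}\right) + \left(115992 - -102\right) = \frac{2739775}{332} + \left(115992 + 102\right) = \frac{2739775}{332} + 116094 = \frac{41282983}{332}$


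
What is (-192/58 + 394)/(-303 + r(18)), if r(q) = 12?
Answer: -11330/8439 ≈ -1.3426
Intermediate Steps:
(-192/58 + 394)/(-303 + r(18)) = (-192/58 + 394)/(-303 + 12) = (-192*1/58 + 394)/(-291) = (-96/29 + 394)*(-1/291) = (11330/29)*(-1/291) = -11330/8439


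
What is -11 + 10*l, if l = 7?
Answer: 59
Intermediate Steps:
-11 + 10*l = -11 + 10*7 = -11 + 70 = 59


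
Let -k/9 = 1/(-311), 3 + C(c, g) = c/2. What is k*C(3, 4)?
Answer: -27/622 ≈ -0.043408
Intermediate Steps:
C(c, g) = -3 + c/2
k = 9/311 (k = -9/(-311) = -9*(-1/311) = 9/311 ≈ 0.028939)
k*C(3, 4) = 9*(-3 + (½)*3)/311 = 9*(-3 + 3/2)/311 = (9/311)*(-3/2) = -27/622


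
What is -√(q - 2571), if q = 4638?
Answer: -√2067 ≈ -45.464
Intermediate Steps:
-√(q - 2571) = -√(4638 - 2571) = -√2067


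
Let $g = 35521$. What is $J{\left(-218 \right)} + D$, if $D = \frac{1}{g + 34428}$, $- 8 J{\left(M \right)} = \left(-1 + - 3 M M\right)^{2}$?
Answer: $- \frac{1421857542953213}{559592} \approx -2.5409 \cdot 10^{9}$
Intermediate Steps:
$J{\left(M \right)} = - \frac{\left(-1 - 3 M^{2}\right)^{2}}{8}$ ($J{\left(M \right)} = - \frac{\left(-1 + - 3 M M\right)^{2}}{8} = - \frac{\left(-1 - 3 M^{2}\right)^{2}}{8}$)
$D = \frac{1}{69949}$ ($D = \frac{1}{35521 + 34428} = \frac{1}{69949} \approx 1.4296 \cdot 10^{-5}$)
$J{\left(-218 \right)} + D = - \frac{\left(1 + 3 \left(-218\right)^{2}\right)^{2}}{8} + \frac{1}{69949} = - \frac{\left(1 + 3 \cdot 47524\right)^{2}}{8} + \frac{1}{69949} = - \frac{\left(1 + 142572\right)^{2}}{8} + \frac{1}{69949} = - \frac{142573^{2}}{8} + \frac{1}{69949} = \left(- \frac{1}{8}\right) 20327060329 + \frac{1}{69949} = - \frac{20327060329}{8} + \frac{1}{69949} = - \frac{1421857542953213}{559592}$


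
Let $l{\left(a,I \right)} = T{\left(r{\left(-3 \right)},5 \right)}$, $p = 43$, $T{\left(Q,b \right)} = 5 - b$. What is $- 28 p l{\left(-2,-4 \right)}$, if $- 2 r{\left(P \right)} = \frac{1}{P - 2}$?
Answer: $0$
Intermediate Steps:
$r{\left(P \right)} = - \frac{1}{2 \left(-2 + P\right)}$ ($r{\left(P \right)} = - \frac{1}{2 \left(P - 2\right)} = - \frac{1}{2 \left(-2 + P\right)}$)
$l{\left(a,I \right)} = 0$ ($l{\left(a,I \right)} = 5 - 5 = 0$)
$- 28 p l{\left(-2,-4 \right)} = \left(-28\right) 43 \cdot 0 = \left(-1204\right) 0 = 0$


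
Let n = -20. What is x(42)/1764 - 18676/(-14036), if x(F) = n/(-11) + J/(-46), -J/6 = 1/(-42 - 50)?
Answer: 12273829/9217296 ≈ 1.3316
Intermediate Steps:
J = 3/46 (J = -6/(-42 - 50) = -6/(-92) = -6*(-1/92) = 3/46 ≈ 0.065217)
x(F) = 42287/23276 (x(F) = -20/(-11) + (3/46)/(-46) = -20*(-1/11) + (3/46)*(-1/46) = 20/11 - 3/2116 = 42287/23276)
x(42)/1764 - 18676/(-14036) = (42287/23276)/1764 - 18676/(-14036) = (42287/23276)*(1/1764) - 18676*(-1/14036) = 863/837936 + 161/121 = 12273829/9217296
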